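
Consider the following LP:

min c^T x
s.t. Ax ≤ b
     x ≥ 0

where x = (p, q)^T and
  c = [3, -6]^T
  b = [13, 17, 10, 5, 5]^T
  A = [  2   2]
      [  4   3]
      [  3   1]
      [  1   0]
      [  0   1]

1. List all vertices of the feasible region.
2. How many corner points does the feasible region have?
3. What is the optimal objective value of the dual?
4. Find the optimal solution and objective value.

1. (0, 0), (3.333, 0), (2.6, 2.2), (0.5, 5), (0, 5)
2. 5
3. -30 (by strong duality, equal to the primal optimum)
4. p = 0, q = 5, z = -30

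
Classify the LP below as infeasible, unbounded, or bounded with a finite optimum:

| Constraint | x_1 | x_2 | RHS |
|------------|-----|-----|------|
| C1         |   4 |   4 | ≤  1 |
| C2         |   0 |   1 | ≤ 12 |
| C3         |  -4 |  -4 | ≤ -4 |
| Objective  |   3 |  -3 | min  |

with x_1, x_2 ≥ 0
C1 requires 4x_1 + 4x_2 ≤ 1, while C3 (-4x_1 - 4x_2 ≤ -4) is equivalent to 4x_1 + 4x_2 ≥ 4. Together they would need 4 ≤ 4x_1 + 4x_2 ≤ 1, which is impossible since 4 > 1. No point satisfies all constraints.

The feasible region is empty; the LP is infeasible.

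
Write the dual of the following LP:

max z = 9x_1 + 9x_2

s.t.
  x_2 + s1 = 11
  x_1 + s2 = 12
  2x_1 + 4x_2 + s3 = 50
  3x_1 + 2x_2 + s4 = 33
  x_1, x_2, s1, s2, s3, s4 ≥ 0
Minimize: z = 11y1 + 12y2 + 50y3 + 33y4

Subject to:
  C1: -y2 - 2y3 - 3y4 ≤ -9
  C2: -y1 - 4y3 - 2y4 ≤ -9
  y1, y2, y3, y4 ≥ 0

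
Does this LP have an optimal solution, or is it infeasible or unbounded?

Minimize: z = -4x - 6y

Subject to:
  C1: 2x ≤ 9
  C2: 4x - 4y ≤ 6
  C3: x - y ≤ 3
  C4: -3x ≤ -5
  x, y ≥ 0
Feasible point: (2, 1) satisfies every constraint, so the LP is feasible.
Direction d = (0, 1): for each constraint row a, a·d ≤ 0 —
  (2)(0) + (0)(1) = 0 ≤ 0
  (4)(0) + (-4)(1) = -4 ≤ 0
  (1)(0) + (-1)(1) = -1 ≤ 0
  (-3)(0) + (0)(1) = 0 ≤ 0
and d ≥ 0, so (2, 1) + t·d stays feasible for every t ≥ 0. Along this ray z = -4x - 6y changes by -6 per unit t, so z → −∞.

Unbounded — the objective can decrease without bound over the feasible region.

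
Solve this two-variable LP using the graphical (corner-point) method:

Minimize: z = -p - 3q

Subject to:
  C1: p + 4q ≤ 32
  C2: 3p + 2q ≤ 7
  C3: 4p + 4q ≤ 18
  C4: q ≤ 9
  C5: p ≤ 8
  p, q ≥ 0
Each vertex is the intersection of two constraint boundaries that also satisfies all remaining constraints:
  p = 0 and q = 0 → (0, 0)
  3p + 2q = 7 and q = 0 → (2.333, 0)
  3p + 2q = 7 and p = 0 → (0, 3.5)

Evaluating z = -p - 3q at each vertex:
  (0, 0): z = 0
  (2.333, 0): z = -2.333
  (0, 3.5): z = -10.5

The minimum is at (0, 3.5) with z = -10.5.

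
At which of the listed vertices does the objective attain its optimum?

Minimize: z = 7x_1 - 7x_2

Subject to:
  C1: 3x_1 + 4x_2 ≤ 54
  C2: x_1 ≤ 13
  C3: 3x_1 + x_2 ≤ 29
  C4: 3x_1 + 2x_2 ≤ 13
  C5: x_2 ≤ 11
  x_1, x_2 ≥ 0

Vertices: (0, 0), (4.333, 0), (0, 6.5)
(0, 6.5) with z = -45.5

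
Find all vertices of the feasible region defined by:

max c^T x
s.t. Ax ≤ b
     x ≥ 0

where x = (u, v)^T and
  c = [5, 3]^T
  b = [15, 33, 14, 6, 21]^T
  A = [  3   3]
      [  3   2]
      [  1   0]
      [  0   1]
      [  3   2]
Each vertex is the intersection of two constraint boundaries that also satisfies all remaining constraints:
  u = 0 and v = 0 → (0, 0)
  3u + 3v = 15 and v = 0 → (5, 0)
  3u + 3v = 15 and u = 0 → (0, 5)

Vertices: (0, 0), (5, 0), (0, 5)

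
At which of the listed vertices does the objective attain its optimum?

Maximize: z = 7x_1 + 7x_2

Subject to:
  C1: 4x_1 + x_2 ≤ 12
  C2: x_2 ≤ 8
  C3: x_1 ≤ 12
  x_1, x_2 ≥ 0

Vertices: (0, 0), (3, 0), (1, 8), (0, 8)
Evaluating z = 7x_1 + 7x_2 at each vertex:
  (0, 0): z = 0
  (3, 0): z = 21
  (1, 8): z = 63
  (0, 8): z = 56

The largest value is z = 63, attained at (1, 8).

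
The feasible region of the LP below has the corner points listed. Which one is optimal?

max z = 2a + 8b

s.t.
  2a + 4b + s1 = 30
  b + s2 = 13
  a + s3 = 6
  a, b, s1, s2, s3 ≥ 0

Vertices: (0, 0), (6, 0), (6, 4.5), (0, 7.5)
Evaluating z = 2a + 8b at each vertex:
  (0, 0): z = 0
  (6, 0): z = 12
  (6, 4.5): z = 48
  (0, 7.5): z = 60

The largest value is z = 60, attained at (0, 7.5).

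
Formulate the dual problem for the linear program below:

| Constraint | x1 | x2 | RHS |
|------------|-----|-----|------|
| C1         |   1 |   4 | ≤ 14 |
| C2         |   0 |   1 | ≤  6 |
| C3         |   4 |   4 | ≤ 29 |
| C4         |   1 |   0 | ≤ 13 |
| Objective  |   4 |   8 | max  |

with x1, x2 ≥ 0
Minimize: z = 14y1 + 6y2 + 29y3 + 13y4

Subject to:
  C1: -y1 - 4y3 - y4 ≤ -4
  C2: -4y1 - y2 - 4y3 ≤ -8
  y1, y2, y3, y4 ≥ 0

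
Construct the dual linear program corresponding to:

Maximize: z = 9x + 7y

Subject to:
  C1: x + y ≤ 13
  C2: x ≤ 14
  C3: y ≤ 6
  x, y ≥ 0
Minimize: z = 13y1 + 14y2 + 6y3

Subject to:
  C1: -y1 - y2 ≤ -9
  C2: -y1 - y3 ≤ -7
  y1, y2, y3 ≥ 0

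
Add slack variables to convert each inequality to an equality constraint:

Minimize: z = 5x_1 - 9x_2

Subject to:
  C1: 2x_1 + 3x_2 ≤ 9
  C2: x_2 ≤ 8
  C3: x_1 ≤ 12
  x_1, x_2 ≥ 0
min z = 5x_1 - 9x_2

s.t.
  2x_1 + 3x_2 + s1 = 9
  x_2 + s2 = 8
  x_1 + s3 = 12
  x_1, x_2, s1, s2, s3 ≥ 0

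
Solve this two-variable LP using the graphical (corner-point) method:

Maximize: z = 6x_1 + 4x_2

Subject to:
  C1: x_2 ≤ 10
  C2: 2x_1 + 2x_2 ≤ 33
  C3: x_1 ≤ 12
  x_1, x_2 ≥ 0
Each vertex is the intersection of two constraint boundaries that also satisfies all remaining constraints:
  x_1 = 0 and x_2 = 0 → (0, 0)
  x_1 = 12 and x_2 = 0 → (12, 0)
  2x_1 + 2x_2 = 33 and x_1 = 12 → (12, 4.5)
  x_2 = 10 and 2x_1 + 2x_2 = 33 → (6.5, 10)
  x_2 = 10 and x_1 = 0 → (0, 10)

Evaluating z = 6x_1 + 4x_2 at each vertex:
  (0, 0): z = 0
  (12, 0): z = 72
  (12, 4.5): z = 90
  (6.5, 10): z = 79
  (0, 10): z = 40

The maximum is at (12, 4.5) with z = 90.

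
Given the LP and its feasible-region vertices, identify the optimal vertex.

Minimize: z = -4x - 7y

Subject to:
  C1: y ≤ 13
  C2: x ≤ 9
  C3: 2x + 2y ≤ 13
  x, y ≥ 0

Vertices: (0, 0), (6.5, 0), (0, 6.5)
(0, 6.5) with z = -45.5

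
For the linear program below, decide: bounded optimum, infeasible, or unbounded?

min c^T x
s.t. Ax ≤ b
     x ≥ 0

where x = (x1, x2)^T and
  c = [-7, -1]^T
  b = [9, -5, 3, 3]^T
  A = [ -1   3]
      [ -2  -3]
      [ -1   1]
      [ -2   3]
Feasible point: (1, 1) satisfies every constraint, so the LP is feasible.
Direction d = (1, 0): for each constraint row a, a·d ≤ 0 —
  (-1)(1) + (3)(0) = -1 ≤ 0
  (-2)(1) + (-3)(0) = -2 ≤ 0
  (-1)(1) + (1)(0) = -1 ≤ 0
  (-2)(1) + (3)(0) = -2 ≤ 0
and d ≥ 0, so (1, 1) + t·d stays feasible for every t ≥ 0. Along this ray z = -7x1 - x2 changes by -7 per unit t, so z → −∞.

Unbounded: there is a feasible ray along which z → −∞.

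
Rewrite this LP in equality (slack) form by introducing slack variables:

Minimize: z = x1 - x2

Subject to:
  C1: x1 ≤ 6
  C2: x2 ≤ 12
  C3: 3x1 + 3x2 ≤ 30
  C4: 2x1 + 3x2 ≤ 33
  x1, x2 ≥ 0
min z = x1 - x2

s.t.
  x1 + s1 = 6
  x2 + s2 = 12
  3x1 + 3x2 + s3 = 30
  2x1 + 3x2 + s4 = 33
  x1, x2, s1, s2, s3, s4 ≥ 0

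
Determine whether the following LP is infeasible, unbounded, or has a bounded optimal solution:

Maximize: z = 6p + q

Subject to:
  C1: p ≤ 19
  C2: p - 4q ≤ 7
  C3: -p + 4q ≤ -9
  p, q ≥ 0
C2 requires p - 4q ≤ 7, while C3 (-p + 4q ≤ -9) is equivalent to p - 4q ≥ 9. Together they would need 9 ≤ p - 4q ≤ 7, which is impossible since 9 > 7. No point satisfies all constraints.

Infeasible — the constraint set is empty.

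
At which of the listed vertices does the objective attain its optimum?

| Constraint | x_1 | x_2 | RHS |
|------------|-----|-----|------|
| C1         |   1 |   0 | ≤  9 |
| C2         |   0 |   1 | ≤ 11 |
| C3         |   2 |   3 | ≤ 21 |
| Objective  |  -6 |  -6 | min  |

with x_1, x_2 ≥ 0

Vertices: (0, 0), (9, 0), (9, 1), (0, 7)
Evaluating z = -6x_1 - 6x_2 at each vertex:
  (0, 0): z = 0
  (9, 0): z = -54
  (9, 1): z = -60
  (0, 7): z = -42

The smallest value is z = -60, attained at (9, 1).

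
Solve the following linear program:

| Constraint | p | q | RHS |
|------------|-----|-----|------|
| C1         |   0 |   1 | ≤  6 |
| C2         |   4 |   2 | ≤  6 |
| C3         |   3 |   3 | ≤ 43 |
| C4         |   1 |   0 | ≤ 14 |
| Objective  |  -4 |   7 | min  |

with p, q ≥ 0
Each vertex is the intersection of two constraint boundaries that also satisfies all remaining constraints:
  p = 0 and q = 0 → (0, 0)
  4p + 2q = 6 and q = 0 → (1.5, 0)
  4p + 2q = 6 and p = 0 → (0, 3)

Evaluating z = -4p + 7q at each vertex:
  (0, 0): z = 0
  (1.5, 0): z = -6
  (0, 3): z = 21

The minimum is at (1.5, 0) with z = -6.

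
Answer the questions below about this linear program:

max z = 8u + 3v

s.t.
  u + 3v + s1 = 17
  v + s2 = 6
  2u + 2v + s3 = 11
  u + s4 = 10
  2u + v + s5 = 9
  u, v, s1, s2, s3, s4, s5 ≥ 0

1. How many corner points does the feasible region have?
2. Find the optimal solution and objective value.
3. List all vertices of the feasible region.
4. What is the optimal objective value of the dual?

1. 4
2. u = 4.5, v = 0, z = 36
3. (0, 0), (4.5, 0), (3.5, 2), (0, 5.5)
4. 36 (by strong duality, equal to the primal optimum)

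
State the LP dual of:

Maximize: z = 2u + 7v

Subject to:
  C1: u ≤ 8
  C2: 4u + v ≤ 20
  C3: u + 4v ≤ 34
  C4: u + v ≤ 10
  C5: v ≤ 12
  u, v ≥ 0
Minimize: z = 8y1 + 20y2 + 34y3 + 10y4 + 12y5

Subject to:
  C1: -y1 - 4y2 - y3 - y4 ≤ -2
  C2: -y2 - 4y3 - y4 - y5 ≤ -7
  y1, y2, y3, y4, y5 ≥ 0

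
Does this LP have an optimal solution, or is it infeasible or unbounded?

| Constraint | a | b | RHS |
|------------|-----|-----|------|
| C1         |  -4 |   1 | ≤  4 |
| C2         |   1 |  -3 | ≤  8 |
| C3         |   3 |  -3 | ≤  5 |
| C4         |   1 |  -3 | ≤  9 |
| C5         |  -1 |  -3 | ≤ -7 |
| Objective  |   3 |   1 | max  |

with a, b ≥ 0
Feasible point: (0, 3) satisfies every constraint, so the LP is feasible.
Direction d = (1, 1): for each constraint row a, a·d ≤ 0 —
  (-4)(1) + (1)(1) = -3 ≤ 0
  (1)(1) + (-3)(1) = -2 ≤ 0
  (3)(1) + (-3)(1) = 0 ≤ 0
  (1)(1) + (-3)(1) = -2 ≤ 0
  (-1)(1) + (-3)(1) = -4 ≤ 0
and d ≥ 0, so (0, 3) + t·d stays feasible for every t ≥ 0. Along this ray z = 3a + b changes by 4 per unit t, so z → +∞.

Unbounded: there is a feasible ray along which z → +∞.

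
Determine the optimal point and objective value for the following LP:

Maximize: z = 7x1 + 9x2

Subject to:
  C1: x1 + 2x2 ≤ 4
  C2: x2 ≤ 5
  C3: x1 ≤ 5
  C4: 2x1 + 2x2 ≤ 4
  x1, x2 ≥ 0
x1 = 0, x2 = 2, z = 18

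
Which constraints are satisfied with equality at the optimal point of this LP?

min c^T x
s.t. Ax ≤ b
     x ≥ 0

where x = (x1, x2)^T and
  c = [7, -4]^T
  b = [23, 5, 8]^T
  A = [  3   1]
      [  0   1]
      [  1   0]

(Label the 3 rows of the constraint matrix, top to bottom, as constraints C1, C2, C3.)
Optimal: x1 = 0, x2 = 5
Slack at optimum:
  C1: slack = 18
  C2: slack = 0 (binding)
  C3: slack = 8
  x1 ≥ 0: x1 = 0 (binding)
  x2 ≥ 0: x2 = 5
Binding constraints: C2, x1 ≥ 0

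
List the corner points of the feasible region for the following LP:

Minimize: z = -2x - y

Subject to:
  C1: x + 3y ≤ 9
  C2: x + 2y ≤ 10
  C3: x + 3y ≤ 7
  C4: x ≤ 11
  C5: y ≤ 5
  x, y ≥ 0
Each vertex is the intersection of two constraint boundaries that also satisfies all remaining constraints:
  x = 0 and y = 0 → (0, 0)
  x + 3y = 7 and y = 0 → (7, 0)
  x + 3y = 7 and x = 0 → (0, 2.333)

Vertices: (0, 0), (7, 0), (0, 2.333)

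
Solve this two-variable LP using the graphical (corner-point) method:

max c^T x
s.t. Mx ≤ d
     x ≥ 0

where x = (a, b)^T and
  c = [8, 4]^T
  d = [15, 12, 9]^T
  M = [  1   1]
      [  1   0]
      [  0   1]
a = 12, b = 3, z = 108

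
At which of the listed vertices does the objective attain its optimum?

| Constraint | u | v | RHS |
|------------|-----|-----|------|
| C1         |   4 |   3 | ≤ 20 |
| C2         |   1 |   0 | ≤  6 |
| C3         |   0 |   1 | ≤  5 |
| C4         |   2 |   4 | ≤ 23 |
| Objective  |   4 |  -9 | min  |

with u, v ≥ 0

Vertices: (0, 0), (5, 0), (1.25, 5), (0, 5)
Evaluating z = 4u - 9v at each vertex:
  (0, 0): z = 0
  (5, 0): z = 20
  (1.25, 5): z = -40
  (0, 5): z = -45

The smallest value is z = -45, attained at (0, 5).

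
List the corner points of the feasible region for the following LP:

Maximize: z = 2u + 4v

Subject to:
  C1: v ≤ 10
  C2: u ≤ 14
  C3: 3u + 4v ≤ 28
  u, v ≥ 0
Each vertex is the intersection of two constraint boundaries that also satisfies all remaining constraints:
  u = 0 and v = 0 → (0, 0)
  3u + 4v = 28 and v = 0 → (9.333, 0)
  3u + 4v = 28 and u = 0 → (0, 7)

Vertices: (0, 0), (9.333, 0), (0, 7)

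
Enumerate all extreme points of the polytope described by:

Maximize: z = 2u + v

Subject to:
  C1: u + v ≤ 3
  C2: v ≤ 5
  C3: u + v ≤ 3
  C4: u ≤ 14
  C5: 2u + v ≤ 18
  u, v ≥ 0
Each vertex is the intersection of two constraint boundaries that also satisfies all remaining constraints:
  u = 0 and v = 0 → (0, 0)
  u + v = 3 and v = 0 → (3, 0)
  u + v = 3 and u = 0 → (0, 3)

Vertices: (0, 0), (3, 0), (0, 3)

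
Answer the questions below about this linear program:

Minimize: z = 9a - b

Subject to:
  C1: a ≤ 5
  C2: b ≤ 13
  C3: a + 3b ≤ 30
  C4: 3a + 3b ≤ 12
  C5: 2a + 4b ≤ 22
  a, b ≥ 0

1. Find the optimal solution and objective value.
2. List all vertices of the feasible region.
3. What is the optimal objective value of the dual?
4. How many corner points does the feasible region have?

1. a = 0, b = 4, z = -4
2. (0, 0), (4, 0), (0, 4)
3. -4 (by strong duality, equal to the primal optimum)
4. 3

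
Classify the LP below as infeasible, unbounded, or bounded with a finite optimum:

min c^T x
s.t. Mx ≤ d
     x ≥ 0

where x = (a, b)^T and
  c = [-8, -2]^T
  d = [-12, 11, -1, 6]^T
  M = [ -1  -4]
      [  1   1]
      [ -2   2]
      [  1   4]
One constraint requires a + 4b ≤ 6, while the constraint -a - 4b ≤ -12 is equivalent to a + 4b ≥ 12. Together they would need 12 ≤ a + 4b ≤ 6, which is impossible since 12 > 6. No point satisfies all constraints.

Infeasible — the constraint set is empty.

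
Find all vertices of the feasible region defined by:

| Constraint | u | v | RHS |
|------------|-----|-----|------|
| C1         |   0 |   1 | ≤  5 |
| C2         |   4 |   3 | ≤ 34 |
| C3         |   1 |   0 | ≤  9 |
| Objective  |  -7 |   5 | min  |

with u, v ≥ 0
Each vertex is the intersection of two constraint boundaries that also satisfies all remaining constraints:
  u = 0 and v = 0 → (0, 0)
  4u + 3v = 34 and v = 0 → (8.5, 0)
  v = 5 and 4u + 3v = 34 → (4.75, 5)
  v = 5 and u = 0 → (0, 5)

Vertices: (0, 0), (8.5, 0), (4.75, 5), (0, 5)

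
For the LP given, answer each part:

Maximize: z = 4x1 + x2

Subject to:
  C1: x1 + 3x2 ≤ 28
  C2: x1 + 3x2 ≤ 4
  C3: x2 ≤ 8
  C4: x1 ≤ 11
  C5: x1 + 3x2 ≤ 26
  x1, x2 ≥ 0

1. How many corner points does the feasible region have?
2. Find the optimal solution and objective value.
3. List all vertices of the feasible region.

1. 3
2. x1 = 4, x2 = 0, z = 16
3. (0, 0), (4, 0), (0, 1.333)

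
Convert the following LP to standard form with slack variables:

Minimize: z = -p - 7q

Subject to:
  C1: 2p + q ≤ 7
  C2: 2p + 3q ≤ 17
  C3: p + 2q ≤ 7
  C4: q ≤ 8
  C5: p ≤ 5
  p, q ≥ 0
min z = -p - 7q

s.t.
  2p + q + s1 = 7
  2p + 3q + s2 = 17
  p + 2q + s3 = 7
  q + s4 = 8
  p + s5 = 5
  p, q, s1, s2, s3, s4, s5 ≥ 0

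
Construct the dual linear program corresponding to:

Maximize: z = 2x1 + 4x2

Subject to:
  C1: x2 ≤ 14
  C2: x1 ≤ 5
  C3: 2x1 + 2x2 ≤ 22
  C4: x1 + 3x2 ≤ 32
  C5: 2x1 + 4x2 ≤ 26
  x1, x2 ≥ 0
Minimize: z = 14y1 + 5y2 + 22y3 + 32y4 + 26y5

Subject to:
  C1: -y2 - 2y3 - y4 - 2y5 ≤ -2
  C2: -y1 - 2y3 - 3y4 - 4y5 ≤ -4
  y1, y2, y3, y4, y5 ≥ 0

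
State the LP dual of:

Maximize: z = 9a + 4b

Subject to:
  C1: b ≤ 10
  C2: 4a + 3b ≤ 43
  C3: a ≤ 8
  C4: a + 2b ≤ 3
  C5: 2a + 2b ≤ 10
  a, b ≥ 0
Minimize: z = 10y1 + 43y2 + 8y3 + 3y4 + 10y5

Subject to:
  C1: -4y2 - y3 - y4 - 2y5 ≤ -9
  C2: -y1 - 3y2 - 2y4 - 2y5 ≤ -4
  y1, y2, y3, y4, y5 ≥ 0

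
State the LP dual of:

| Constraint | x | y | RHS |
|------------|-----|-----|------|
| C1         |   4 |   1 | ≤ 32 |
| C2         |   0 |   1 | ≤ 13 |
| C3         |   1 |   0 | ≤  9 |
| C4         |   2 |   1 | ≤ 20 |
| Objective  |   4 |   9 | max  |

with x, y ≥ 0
Minimize: z = 32y1 + 13y2 + 9y3 + 20y4

Subject to:
  C1: -4y1 - y3 - 2y4 ≤ -4
  C2: -y1 - y2 - y4 ≤ -9
  y1, y2, y3, y4 ≥ 0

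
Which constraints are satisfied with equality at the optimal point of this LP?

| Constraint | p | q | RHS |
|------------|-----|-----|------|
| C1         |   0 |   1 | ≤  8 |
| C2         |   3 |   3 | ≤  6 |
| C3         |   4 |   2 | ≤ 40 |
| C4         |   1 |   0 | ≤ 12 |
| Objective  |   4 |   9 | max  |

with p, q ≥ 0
Optimal: p = 0, q = 2
Slack at optimum:
  C1: slack = 6
  C2: slack = 0 (binding)
  C3: slack = 36
  C4: slack = 12
  p ≥ 0: p = 0 (binding)
  q ≥ 0: q = 2
Binding constraints: C2, p ≥ 0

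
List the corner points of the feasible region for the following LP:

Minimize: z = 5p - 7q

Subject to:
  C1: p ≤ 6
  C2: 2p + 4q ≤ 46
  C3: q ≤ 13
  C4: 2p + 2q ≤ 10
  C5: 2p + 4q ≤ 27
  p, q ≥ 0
Each vertex is the intersection of two constraint boundaries that also satisfies all remaining constraints:
  p = 0 and q = 0 → (0, 0)
  2p + 2q = 10 and q = 0 → (5, 0)
  2p + 2q = 10 and p = 0 → (0, 5)

Vertices: (0, 0), (5, 0), (0, 5)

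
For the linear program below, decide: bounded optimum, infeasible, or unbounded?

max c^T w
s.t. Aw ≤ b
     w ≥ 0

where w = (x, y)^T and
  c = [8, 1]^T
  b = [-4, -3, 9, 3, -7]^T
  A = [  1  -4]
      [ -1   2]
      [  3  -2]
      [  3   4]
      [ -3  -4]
One constraint requires 3x + 4y ≤ 3, while the constraint -3x - 4y ≤ -7 is equivalent to 3x + 4y ≥ 7. Together they would need 7 ≤ 3x + 4y ≤ 3, which is impossible since 7 > 3. No point satisfies all constraints.

Infeasible — the constraint set is empty.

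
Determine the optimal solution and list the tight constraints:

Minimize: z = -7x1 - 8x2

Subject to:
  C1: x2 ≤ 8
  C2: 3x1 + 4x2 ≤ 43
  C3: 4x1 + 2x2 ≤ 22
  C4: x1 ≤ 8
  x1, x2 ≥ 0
Optimal: x1 = 1.5, x2 = 8
Slack at optimum:
  C1: slack = 0 (binding)
  C2: slack = 6.5
  C3: slack = 0 (binding)
  C4: slack = 6.5
  x1 ≥ 0: x1 = 1.5
  x2 ≥ 0: x2 = 8
Binding constraints: C1, C3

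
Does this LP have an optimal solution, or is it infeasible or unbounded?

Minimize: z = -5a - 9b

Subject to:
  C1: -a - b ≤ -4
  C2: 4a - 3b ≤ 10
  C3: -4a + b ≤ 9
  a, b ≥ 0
Feasible point: (0, 4) satisfies every constraint, so the LP is feasible.
Direction d = (3, 4): for each constraint row a, a·d ≤ 0 —
  (-1)(3) + (-1)(4) = -7 ≤ 0
  (4)(3) + (-3)(4) = 0 ≤ 0
  (-4)(3) + (1)(4) = -8 ≤ 0
and d ≥ 0, so (0, 4) + t·d stays feasible for every t ≥ 0. Along this ray z = -5a - 9b changes by -51 per unit t, so z → −∞.

The LP is unbounded; z can be made arbitrarily small.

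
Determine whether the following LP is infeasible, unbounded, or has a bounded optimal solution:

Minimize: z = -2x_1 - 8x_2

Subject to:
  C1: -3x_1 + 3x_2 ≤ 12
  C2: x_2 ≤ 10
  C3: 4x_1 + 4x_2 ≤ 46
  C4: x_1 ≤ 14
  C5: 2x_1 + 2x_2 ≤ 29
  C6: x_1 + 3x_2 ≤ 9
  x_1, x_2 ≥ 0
The point (0, 3) satisfies every constraint, so the LP is feasible; the constraints give x_1 ≤ 14 and x_2 ≤ 10, which with x_1, x_2 ≥ 0 keep the feasible region inside a bounded box. A feasible, bounded LP attains a finite optimum at a vertex.

Feasible with finite optimum z* = -24 at (0, 3).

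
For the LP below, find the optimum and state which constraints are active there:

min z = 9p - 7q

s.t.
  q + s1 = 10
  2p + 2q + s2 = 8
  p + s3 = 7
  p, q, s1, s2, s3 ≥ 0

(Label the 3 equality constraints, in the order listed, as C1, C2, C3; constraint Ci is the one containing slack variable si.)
Optimal: p = 0, q = 4
Binding: C2, p ≥ 0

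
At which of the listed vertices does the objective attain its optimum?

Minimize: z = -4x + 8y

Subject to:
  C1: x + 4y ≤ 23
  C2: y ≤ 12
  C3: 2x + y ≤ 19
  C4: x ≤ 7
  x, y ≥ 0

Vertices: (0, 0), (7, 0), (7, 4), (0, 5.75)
(7, 0) with z = -28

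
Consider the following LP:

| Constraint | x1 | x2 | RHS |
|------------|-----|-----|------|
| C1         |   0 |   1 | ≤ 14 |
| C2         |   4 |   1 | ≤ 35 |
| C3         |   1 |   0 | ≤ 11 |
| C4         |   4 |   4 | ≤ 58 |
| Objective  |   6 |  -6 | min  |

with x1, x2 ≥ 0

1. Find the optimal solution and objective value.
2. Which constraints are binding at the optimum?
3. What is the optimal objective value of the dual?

1. x1 = 0, x2 = 14, z = -84
2. C1, x1 ≥ 0
3. -84 (by strong duality, equal to the primal optimum)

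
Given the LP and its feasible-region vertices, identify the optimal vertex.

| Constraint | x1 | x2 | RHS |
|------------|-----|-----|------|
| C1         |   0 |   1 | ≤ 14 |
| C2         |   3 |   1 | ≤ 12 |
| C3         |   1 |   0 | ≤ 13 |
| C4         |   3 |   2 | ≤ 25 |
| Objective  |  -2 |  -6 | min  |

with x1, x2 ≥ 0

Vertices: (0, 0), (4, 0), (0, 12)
(0, 12) with z = -72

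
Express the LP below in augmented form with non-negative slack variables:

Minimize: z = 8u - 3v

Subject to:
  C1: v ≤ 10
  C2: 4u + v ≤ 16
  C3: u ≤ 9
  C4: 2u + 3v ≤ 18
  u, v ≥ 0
min z = 8u - 3v

s.t.
  v + s1 = 10
  4u + v + s2 = 16
  u + s3 = 9
  2u + 3v + s4 = 18
  u, v, s1, s2, s3, s4 ≥ 0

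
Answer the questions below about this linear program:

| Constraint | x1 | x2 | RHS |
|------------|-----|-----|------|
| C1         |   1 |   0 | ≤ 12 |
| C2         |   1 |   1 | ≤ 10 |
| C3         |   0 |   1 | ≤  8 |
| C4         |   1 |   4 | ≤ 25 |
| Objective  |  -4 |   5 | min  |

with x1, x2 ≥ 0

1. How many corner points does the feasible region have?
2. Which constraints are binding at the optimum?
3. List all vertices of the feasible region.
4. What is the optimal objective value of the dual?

1. 4
2. C2, x2 ≥ 0
3. (0, 0), (10, 0), (5, 5), (0, 6.25)
4. -40 (by strong duality, equal to the primal optimum)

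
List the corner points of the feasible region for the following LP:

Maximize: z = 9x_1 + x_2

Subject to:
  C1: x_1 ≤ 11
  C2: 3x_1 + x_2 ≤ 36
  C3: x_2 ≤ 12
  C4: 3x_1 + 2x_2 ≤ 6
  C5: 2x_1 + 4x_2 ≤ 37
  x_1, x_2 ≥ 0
Each vertex is the intersection of two constraint boundaries that also satisfies all remaining constraints:
  x_1 = 0 and x_2 = 0 → (0, 0)
  3x_1 + 2x_2 = 6 and x_2 = 0 → (2, 0)
  3x_1 + 2x_2 = 6 and x_1 = 0 → (0, 3)

Vertices: (0, 0), (2, 0), (0, 3)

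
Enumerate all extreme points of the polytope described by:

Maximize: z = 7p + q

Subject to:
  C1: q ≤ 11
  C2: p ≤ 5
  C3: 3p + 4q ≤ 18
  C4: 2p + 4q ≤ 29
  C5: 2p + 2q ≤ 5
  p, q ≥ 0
Each vertex is the intersection of two constraint boundaries that also satisfies all remaining constraints:
  p = 0 and q = 0 → (0, 0)
  2p + 2q = 5 and q = 0 → (2.5, 0)
  2p + 2q = 5 and p = 0 → (0, 2.5)

Vertices: (0, 0), (2.5, 0), (0, 2.5)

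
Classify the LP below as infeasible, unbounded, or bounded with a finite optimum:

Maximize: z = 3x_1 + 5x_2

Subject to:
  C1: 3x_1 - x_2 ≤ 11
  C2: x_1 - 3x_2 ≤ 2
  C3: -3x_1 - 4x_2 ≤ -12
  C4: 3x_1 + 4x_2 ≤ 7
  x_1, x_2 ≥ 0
C4 requires 3x_1 + 4x_2 ≤ 7, while C3 (-3x_1 - 4x_2 ≤ -12) is equivalent to 3x_1 + 4x_2 ≥ 12. Together they would need 12 ≤ 3x_1 + 4x_2 ≤ 7, which is impossible since 12 > 7. No point satisfies all constraints.

Infeasible: no point satisfies all constraints simultaneously.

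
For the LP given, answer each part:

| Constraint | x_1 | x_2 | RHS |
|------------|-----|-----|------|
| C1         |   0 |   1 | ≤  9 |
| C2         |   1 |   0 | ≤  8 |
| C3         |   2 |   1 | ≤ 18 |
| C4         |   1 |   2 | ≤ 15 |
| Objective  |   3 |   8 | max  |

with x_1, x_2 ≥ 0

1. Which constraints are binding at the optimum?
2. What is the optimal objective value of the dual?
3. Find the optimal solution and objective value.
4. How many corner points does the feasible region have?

1. C4, x_1 ≥ 0
2. 60 (by strong duality, equal to the primal optimum)
3. x_1 = 0, x_2 = 7.5, z = 60
4. 5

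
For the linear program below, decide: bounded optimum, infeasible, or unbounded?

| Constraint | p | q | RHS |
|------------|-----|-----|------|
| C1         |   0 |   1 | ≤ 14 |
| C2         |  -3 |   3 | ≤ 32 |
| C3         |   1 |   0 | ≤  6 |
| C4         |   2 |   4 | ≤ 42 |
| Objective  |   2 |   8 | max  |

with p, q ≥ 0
The point (0, 10.5) satisfies every constraint, so the LP is feasible; the constraints give p ≤ 6 and q ≤ 14, which with p, q ≥ 0 keep the feasible region inside a bounded box. A feasible, bounded LP attains a finite optimum at a vertex.

Evaluating z = 2p + 8q at each vertex:
  (0, 0): z = 0
  (6, 0): z = 12
  (6, 7.5): z = 72
  (0, 10.5): z = 84

Bounded optimum: z* = 84 at (0, 10.5).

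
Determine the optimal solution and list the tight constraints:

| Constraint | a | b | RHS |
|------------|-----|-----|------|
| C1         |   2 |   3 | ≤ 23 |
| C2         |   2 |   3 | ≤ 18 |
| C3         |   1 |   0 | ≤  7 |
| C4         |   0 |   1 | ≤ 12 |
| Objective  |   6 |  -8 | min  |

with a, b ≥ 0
Optimal: a = 0, b = 6
Slack at optimum:
  C1: slack = 5
  C2: slack = 0 (binding)
  C3: slack = 7
  C4: slack = 6
  a ≥ 0: a = 0 (binding)
  b ≥ 0: b = 6
Binding constraints: C2, a ≥ 0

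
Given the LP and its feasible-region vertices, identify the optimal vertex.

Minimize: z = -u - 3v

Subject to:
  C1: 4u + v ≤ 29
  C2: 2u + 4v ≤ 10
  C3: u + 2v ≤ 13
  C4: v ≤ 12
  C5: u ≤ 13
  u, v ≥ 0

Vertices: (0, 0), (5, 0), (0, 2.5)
(0, 2.5) with z = -7.5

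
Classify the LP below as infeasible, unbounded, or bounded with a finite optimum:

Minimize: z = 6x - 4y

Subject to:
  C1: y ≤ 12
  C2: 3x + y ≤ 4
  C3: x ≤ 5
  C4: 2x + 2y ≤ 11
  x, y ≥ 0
The point (0, 4) satisfies every constraint, so the LP is feasible; the constraints give x ≤ 5 and y ≤ 12, which with x, y ≥ 0 keep the feasible region inside a bounded box. A feasible, bounded LP attains a finite optimum at a vertex.

Bounded optimum: z* = -16 at (0, 4).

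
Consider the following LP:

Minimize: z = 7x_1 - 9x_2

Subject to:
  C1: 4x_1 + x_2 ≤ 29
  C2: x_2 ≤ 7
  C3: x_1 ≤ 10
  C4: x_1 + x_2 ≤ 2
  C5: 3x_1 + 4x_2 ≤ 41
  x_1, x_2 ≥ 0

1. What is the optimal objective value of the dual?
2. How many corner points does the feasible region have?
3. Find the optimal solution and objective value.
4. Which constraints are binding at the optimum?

1. -18 (by strong duality, equal to the primal optimum)
2. 3
3. x_1 = 0, x_2 = 2, z = -18
4. C4, x_1 ≥ 0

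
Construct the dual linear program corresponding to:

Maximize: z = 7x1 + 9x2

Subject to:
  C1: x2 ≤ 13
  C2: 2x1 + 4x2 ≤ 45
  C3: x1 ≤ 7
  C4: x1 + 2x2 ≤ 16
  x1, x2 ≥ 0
Minimize: z = 13y1 + 45y2 + 7y3 + 16y4

Subject to:
  C1: -2y2 - y3 - y4 ≤ -7
  C2: -y1 - 4y2 - 2y4 ≤ -9
  y1, y2, y3, y4 ≥ 0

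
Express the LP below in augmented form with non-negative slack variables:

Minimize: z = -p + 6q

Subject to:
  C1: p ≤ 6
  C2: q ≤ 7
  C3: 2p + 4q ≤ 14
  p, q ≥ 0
min z = -p + 6q

s.t.
  p + s1 = 6
  q + s2 = 7
  2p + 4q + s3 = 14
  p, q, s1, s2, s3 ≥ 0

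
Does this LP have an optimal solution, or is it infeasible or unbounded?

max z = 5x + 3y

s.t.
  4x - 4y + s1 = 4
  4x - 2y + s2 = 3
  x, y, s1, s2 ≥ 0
Feasible point: (0, 0) satisfies every constraint, so the LP is feasible.
Direction d = (0, 1): for each constraint row a, a·d ≤ 0 —
  (4)(0) + (-4)(1) = -4 ≤ 0
  (4)(0) + (-2)(1) = -2 ≤ 0
and d ≥ 0, so (0, 0) + t·d stays feasible for every t ≥ 0. Along this ray z = 5x + 3y changes by 3 per unit t, so z → +∞.

Unbounded — the objective can increase without bound over the feasible region.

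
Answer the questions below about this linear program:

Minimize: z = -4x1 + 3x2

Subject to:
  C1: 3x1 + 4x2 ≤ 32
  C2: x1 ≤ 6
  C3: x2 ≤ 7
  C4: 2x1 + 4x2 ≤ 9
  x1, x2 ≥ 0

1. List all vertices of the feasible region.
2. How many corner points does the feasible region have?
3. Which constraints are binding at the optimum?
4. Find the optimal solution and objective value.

1. (0, 0), (4.5, 0), (0, 2.25)
2. 3
3. C4, x2 ≥ 0
4. x1 = 4.5, x2 = 0, z = -18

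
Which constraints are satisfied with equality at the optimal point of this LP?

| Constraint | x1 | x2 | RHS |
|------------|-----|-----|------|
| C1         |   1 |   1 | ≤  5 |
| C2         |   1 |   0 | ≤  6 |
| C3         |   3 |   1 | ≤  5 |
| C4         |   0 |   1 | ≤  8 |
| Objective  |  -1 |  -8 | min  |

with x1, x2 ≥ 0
Optimal: x1 = 0, x2 = 5
Slack at optimum:
  C1: slack = 0 (binding)
  C2: slack = 6
  C3: slack = 0 (binding)
  C4: slack = 3
  x1 ≥ 0: x1 = 0 (binding)
  x2 ≥ 0: x2 = 5
Binding constraints: C1, C3, x1 ≥ 0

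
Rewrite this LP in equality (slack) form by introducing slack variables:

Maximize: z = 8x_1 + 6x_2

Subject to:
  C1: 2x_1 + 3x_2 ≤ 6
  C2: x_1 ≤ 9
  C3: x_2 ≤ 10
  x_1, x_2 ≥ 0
max z = 8x_1 + 6x_2

s.t.
  2x_1 + 3x_2 + s1 = 6
  x_1 + s2 = 9
  x_2 + s3 = 10
  x_1, x_2, s1, s2, s3 ≥ 0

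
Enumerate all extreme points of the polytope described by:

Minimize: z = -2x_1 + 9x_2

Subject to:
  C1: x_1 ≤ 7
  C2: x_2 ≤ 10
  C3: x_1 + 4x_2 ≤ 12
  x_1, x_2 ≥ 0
Each vertex is the intersection of two constraint boundaries that also satisfies all remaining constraints:
  x_1 = 0 and x_2 = 0 → (0, 0)
  x_1 = 7 and x_2 = 0 → (7, 0)
  x_1 = 7 and x_1 + 4x_2 = 12 → (7, 1.25)
  x_1 + 4x_2 = 12 and x_1 = 0 → (0, 3)

Vertices: (0, 0), (7, 0), (7, 1.25), (0, 3)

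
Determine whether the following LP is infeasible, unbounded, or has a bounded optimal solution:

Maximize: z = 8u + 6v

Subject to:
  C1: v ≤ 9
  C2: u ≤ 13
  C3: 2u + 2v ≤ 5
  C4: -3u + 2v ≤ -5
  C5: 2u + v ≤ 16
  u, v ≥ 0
The point (2.5, 0) satisfies every constraint, so the LP is feasible; the constraints give u ≤ 13 and v ≤ 9, which with u, v ≥ 0 keep the feasible region inside a bounded box. A feasible, bounded LP attains a finite optimum at a vertex.

Evaluating z = 8u + 6v at each vertex:
  (1.667, 0): z = 13.33
  (2.5, 0): z = 20
  (2, 0.5): z = 19

Feasible with finite optimum z* = 20 at (2.5, 0).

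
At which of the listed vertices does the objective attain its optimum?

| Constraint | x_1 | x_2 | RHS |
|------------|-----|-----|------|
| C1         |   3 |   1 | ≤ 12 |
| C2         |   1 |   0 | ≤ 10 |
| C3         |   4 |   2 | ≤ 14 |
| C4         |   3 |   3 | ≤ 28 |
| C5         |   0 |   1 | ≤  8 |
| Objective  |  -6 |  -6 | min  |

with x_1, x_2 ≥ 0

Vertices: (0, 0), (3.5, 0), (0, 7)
(0, 7) with z = -42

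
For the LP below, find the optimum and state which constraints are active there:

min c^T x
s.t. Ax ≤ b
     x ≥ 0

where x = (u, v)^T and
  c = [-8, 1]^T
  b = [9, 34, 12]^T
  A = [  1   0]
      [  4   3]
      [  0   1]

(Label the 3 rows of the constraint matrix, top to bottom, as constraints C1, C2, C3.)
Optimal: u = 8.5, v = 0
Binding: C2, v ≥ 0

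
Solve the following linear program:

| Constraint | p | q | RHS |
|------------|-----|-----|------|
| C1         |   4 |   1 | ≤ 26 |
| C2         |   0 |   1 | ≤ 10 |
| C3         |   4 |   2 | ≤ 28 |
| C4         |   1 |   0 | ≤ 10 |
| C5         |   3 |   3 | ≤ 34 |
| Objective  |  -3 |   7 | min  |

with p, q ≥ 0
Each vertex is the intersection of two constraint boundaries that also satisfies all remaining constraints:
  p = 0 and q = 0 → (0, 0)
  4p + q = 26 and q = 0 → (6.5, 0)
  4p + q = 26 and 4p + 2q = 28 → (6, 2)
  4p + 2q = 28 and 3p + 3q = 34 → (2.667, 8.667)
  q = 10 and 3p + 3q = 34 → (1.333, 10)
  q = 10 and p = 0 → (0, 10)

Evaluating z = -3p + 7q at each vertex:
  (0, 0): z = 0
  (6.5, 0): z = -19.5
  (6, 2): z = -4
  (2.667, 8.667): z = 52.67
  (1.333, 10): z = 66
  (0, 10): z = 70

The minimum is at (6.5, 0) with z = -19.5.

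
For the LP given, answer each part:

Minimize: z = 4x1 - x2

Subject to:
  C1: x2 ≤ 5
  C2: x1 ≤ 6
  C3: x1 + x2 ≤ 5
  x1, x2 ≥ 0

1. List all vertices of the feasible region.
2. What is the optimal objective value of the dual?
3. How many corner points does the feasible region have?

1. (0, 0), (5, 0), (0, 5)
2. -5 (by strong duality, equal to the primal optimum)
3. 3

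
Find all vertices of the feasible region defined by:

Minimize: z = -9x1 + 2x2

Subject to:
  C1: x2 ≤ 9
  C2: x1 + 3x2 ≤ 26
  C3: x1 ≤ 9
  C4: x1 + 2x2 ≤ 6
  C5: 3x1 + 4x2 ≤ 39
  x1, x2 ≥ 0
Each vertex is the intersection of two constraint boundaries that also satisfies all remaining constraints:
  x1 = 0 and x2 = 0 → (0, 0)
  x1 + 2x2 = 6 and x2 = 0 → (6, 0)
  x1 + 2x2 = 6 and x1 = 0 → (0, 3)

Vertices: (0, 0), (6, 0), (0, 3)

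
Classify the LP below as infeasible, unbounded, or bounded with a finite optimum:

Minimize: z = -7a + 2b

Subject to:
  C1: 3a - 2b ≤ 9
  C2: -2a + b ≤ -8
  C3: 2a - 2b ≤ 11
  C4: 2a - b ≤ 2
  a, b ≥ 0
C4 requires 2a - b ≤ 2, while C2 (-2a + b ≤ -8) is equivalent to 2a - b ≥ 8. Together they would need 8 ≤ 2a - b ≤ 2, which is impossible since 8 > 2. No point satisfies all constraints.

Infeasible — the constraint set is empty.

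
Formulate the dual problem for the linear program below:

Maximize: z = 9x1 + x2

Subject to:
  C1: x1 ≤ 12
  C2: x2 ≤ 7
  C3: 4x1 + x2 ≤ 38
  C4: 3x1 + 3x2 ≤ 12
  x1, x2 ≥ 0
Minimize: z = 12y1 + 7y2 + 38y3 + 12y4

Subject to:
  C1: -y1 - 4y3 - 3y4 ≤ -9
  C2: -y2 - y3 - 3y4 ≤ -1
  y1, y2, y3, y4 ≥ 0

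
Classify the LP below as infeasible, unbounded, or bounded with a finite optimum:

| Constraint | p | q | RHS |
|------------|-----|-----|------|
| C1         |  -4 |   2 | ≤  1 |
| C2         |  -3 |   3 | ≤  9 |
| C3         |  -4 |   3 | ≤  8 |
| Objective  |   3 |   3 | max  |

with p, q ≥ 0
Feasible point: (0, 0) satisfies every constraint, so the LP is feasible.
Direction d = (1, 0): for each constraint row a, a·d ≤ 0 —
  (-4)(1) + (2)(0) = -4 ≤ 0
  (-3)(1) + (3)(0) = -3 ≤ 0
  (-4)(1) + (3)(0) = -4 ≤ 0
and d ≥ 0, so (0, 0) + t·d stays feasible for every t ≥ 0. Along this ray z = 3p + 3q changes by 3 per unit t, so z → +∞.

Unbounded: there is a feasible ray along which z → +∞.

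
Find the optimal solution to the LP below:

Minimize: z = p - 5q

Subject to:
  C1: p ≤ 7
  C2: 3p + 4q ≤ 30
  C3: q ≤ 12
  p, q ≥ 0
Each vertex is the intersection of two constraint boundaries that also satisfies all remaining constraints:
  p = 0 and q = 0 → (0, 0)
  p = 7 and q = 0 → (7, 0)
  p = 7 and 3p + 4q = 30 → (7, 2.25)
  3p + 4q = 30 and p = 0 → (0, 7.5)

Evaluating z = p - 5q at each vertex:
  (0, 0): z = 0
  (7, 0): z = 7
  (7, 2.25): z = -4.25
  (0, 7.5): z = -37.5

The minimum is at (0, 7.5) with z = -37.5.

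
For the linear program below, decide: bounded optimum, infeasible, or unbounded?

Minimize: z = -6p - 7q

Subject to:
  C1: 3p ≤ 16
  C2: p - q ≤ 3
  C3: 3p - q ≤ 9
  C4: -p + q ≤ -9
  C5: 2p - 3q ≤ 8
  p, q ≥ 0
C2 requires p - q ≤ 3, while C4 (-p + q ≤ -9) is equivalent to p - q ≥ 9. Together they would need 9 ≤ p - q ≤ 3, which is impossible since 9 > 3. No point satisfies all constraints.

Infeasible: no point satisfies all constraints simultaneously.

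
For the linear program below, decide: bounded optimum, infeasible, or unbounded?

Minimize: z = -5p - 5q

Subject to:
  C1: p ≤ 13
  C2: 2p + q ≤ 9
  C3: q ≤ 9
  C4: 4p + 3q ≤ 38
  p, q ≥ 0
The point (0, 9) satisfies every constraint, so the LP is feasible; the constraints give p ≤ 13 and q ≤ 9, which with p, q ≥ 0 keep the feasible region inside a bounded box. A feasible, bounded LP attains a finite optimum at a vertex.

Evaluating z = -5p - 5q at each vertex:
  (0, 0): z = 0
  (4.5, 0): z = -22.5
  (0, 9): z = -45

The LP has an optimal solution: (0, 9) with z = -45.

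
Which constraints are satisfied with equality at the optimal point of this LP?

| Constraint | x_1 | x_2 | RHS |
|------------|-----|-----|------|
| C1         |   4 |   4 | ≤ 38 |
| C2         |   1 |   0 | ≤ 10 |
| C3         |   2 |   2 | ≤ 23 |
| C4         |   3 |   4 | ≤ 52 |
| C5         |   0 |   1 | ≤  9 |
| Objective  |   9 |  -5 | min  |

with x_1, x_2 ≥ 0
Optimal: x_1 = 0, x_2 = 9
Slack at optimum:
  C1: slack = 2
  C2: slack = 10
  C3: slack = 5
  C4: slack = 16
  C5: slack = 0 (binding)
  x_1 ≥ 0: x_1 = 0 (binding)
  x_2 ≥ 0: x_2 = 9
Binding constraints: C5, x_1 ≥ 0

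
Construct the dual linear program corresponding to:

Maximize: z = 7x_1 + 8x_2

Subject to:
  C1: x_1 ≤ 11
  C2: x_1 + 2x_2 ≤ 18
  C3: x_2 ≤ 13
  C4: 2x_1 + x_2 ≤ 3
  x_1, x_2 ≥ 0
Minimize: z = 11y1 + 18y2 + 13y3 + 3y4

Subject to:
  C1: -y1 - y2 - 2y4 ≤ -7
  C2: -2y2 - y3 - y4 ≤ -8
  y1, y2, y3, y4 ≥ 0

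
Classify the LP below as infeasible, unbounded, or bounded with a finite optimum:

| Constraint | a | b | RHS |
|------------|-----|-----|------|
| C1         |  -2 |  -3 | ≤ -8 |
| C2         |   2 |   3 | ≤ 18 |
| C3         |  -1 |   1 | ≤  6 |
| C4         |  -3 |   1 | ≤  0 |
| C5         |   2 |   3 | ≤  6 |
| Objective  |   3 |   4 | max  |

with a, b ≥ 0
C5 requires 2a + 3b ≤ 6, while C1 (-2a - 3b ≤ -8) is equivalent to 2a + 3b ≥ 8. Together they would need 8 ≤ 2a + 3b ≤ 6, which is impossible since 8 > 6. No point satisfies all constraints.

Infeasible: no point satisfies all constraints simultaneously.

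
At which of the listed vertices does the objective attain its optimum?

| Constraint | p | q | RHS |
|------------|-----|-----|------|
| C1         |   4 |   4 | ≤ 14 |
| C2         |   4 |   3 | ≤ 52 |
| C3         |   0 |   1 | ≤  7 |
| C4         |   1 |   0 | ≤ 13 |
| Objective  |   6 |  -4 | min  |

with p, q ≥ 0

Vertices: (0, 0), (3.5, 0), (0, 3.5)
(0, 3.5) with z = -14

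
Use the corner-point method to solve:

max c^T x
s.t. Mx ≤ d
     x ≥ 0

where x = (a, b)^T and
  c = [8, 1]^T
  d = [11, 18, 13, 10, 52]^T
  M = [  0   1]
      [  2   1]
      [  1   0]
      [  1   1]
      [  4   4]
Each vertex is the intersection of two constraint boundaries that also satisfies all remaining constraints:
  a = 0 and b = 0 → (0, 0)
  2a + b = 18 and b = 0 → (9, 0)
  2a + b = 18 and a + b = 10 → (8, 2)
  a + b = 10 and a = 0 → (0, 10)

Evaluating z = 8a + b at each vertex:
  (0, 0): z = 0
  (9, 0): z = 72
  (8, 2): z = 66
  (0, 10): z = 10

The maximum is at (9, 0) with z = 72.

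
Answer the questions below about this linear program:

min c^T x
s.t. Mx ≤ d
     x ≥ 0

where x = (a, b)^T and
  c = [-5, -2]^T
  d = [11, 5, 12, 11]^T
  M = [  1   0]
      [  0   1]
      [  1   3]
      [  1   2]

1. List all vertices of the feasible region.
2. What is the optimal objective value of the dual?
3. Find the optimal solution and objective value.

1. (0, 0), (11, 0), (9, 1), (0, 4)
2. -55 (by strong duality, equal to the primal optimum)
3. a = 11, b = 0, z = -55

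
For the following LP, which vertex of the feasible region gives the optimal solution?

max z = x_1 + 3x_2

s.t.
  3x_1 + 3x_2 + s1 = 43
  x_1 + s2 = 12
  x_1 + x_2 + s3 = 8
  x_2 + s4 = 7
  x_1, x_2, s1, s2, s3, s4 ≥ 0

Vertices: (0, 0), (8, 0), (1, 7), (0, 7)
(1, 7) with z = 22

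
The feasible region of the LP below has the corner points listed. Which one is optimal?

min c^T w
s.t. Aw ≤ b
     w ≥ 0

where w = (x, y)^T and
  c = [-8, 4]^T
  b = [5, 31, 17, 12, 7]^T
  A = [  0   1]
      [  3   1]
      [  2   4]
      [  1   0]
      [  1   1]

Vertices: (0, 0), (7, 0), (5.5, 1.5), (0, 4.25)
Evaluating z = -8x + 4y at each vertex:
  (0, 0): z = 0
  (7, 0): z = -56
  (5.5, 1.5): z = -38
  (0, 4.25): z = 17

The smallest value is z = -56, attained at (7, 0).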